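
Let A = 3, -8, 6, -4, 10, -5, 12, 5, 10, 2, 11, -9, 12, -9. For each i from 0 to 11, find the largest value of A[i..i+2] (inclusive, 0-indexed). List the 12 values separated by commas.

3 -8 6 → max 6
-8 6 -4 → max 6
6 -4 10 → max 10
-4 10 -5 → max 10
10 -5 12 → max 12
-5 12 5 → max 12
12 5 10 → max 12
5 10 2 → max 10
10 2 11 → max 11
2 11 -9 → max 11
11 -9 12 → max 12
-9 12 -9 → max 12

6, 6, 10, 10, 12, 12, 12, 10, 11, 11, 12, 12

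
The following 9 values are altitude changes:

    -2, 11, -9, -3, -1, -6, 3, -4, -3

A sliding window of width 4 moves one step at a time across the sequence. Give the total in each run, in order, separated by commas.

-3, -2, -19, -7, -8, -10

(-2, 11, -9, -3) → sum -3
(11, -9, -3, -1) → sum -2
(-9, -3, -1, -6) → sum -19
(-3, -1, -6, 3) → sum -7
(-1, -6, 3, -4) → sum -8
(-6, 3, -4, -3) → sum -10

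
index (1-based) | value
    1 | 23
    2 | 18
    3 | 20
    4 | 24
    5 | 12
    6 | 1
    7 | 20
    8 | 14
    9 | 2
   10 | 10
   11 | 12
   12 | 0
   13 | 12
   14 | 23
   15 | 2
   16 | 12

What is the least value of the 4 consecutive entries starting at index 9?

Elements at indices 9..12: 2, 10, 12, 0
min(2, 10, 12, 0) = 0

0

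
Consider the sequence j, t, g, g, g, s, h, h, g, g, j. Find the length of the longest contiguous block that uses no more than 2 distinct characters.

4

[j] 1 distinct, len 1
[j, t] 2 distinct, len 2
[t, g] 2 distinct, len 2
[t, g, g] 2 distinct, len 3
[t, g, g, g] 2 distinct, len 4
[g, g, g, s] 2 distinct, len 4
[s, h] 2 distinct, len 2
[s, h, h] 2 distinct, len 3
[h, h, g] 2 distinct, len 3
[h, h, g, g] 2 distinct, len 4
[g, g, j] 2 distinct, len 3
Longest length with ≤2 distinct: 4.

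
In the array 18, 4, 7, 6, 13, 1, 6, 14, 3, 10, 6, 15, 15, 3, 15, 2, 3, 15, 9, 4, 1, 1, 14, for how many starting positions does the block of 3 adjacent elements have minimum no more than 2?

9

18 4 7 → min 4
4 7 6 → min 4
7 6 13 → min 6
6 13 1 → min 1  ≤ 2 ✓
13 1 6 → min 1  ≤ 2 ✓
1 6 14 → min 1  ≤ 2 ✓
6 14 3 → min 3
14 3 10 → min 3
3 10 6 → min 3
10 6 15 → min 6
6 15 15 → min 6
15 15 3 → min 3
15 3 15 → min 3
3 15 2 → min 2  ≤ 2 ✓
15 2 3 → min 2  ≤ 2 ✓
2 3 15 → min 2  ≤ 2 ✓
3 15 9 → min 3
15 9 4 → min 4
9 4 1 → min 1  ≤ 2 ✓
4 1 1 → min 1  ≤ 2 ✓
1 1 14 → min 1  ≤ 2 ✓
9 windows satisfy the condition.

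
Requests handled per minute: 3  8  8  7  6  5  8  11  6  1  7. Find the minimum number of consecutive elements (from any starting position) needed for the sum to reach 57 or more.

8

add 3: running sum 3 < 57
add 8: running sum 11 < 57
add 8: running sum 19 < 57
add 7: running sum 26 < 57
add 6: running sum 32 < 57
add 5: running sum 37 < 57
add 8: running sum 45 < 57
add 11: running sum 56 < 57
end 8: [8, 8, 7, 6, 5, 8, 11, 6] sum 59, len 8
end 9: [8, 8, 7, 6, 5, 8, 11, 6, 1] sum 60, len 9
end 10: [8, 7, 6, 5, 8, 11, 6, 1, 7] sum 59, len 9
Shortest qualifying length: 8.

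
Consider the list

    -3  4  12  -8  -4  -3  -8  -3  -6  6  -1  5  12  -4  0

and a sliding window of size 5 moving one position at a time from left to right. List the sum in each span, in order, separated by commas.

1, 1, -11, -26, -24, -14, -12, 1, 16, 18, 12

Sliding a size-5 window across the 15 values:
(-3, 4, 12, -8, -4) → sum 1
(4, 12, -8, -4, -3) → sum 1
(12, -8, -4, -3, -8) → sum -11
(-8, -4, -3, -8, -3) → sum -26
(-4, -3, -8, -3, -6) → sum -24
(-3, -8, -3, -6, 6) → sum -14
(-8, -3, -6, 6, -1) → sum -12
(-3, -6, 6, -1, 5) → sum 1
(-6, 6, -1, 5, 12) → sum 16
(6, -1, 5, 12, -4) → sum 18
(-1, 5, 12, -4, 0) → sum 12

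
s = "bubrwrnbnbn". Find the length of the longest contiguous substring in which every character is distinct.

4

[b] len 1
[b, u] len 2
[u, b] len 2
[u, b, r] len 3
[u, b, r, w] len 4
[w, r] len 2
[w, r, n] len 3
[w, r, n, b] len 4
[b, n] len 2
[n, b] len 2
[b, n] len 2
Longest all-distinct length: 4.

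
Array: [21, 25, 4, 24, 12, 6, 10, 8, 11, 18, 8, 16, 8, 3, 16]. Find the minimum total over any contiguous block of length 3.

(21, 25, 4) → sum 50
(25, 4, 24) → sum 53
(4, 24, 12) → sum 40
(24, 12, 6) → sum 42
(12, 6, 10) → sum 28
(6, 10, 8) → sum 24
(10, 8, 11) → sum 29
(8, 11, 18) → sum 37
(11, 18, 8) → sum 37
(18, 8, 16) → sum 42
(8, 16, 8) → sum 32
(16, 8, 3) → sum 27
(8, 3, 16) → sum 27
Minimum of these is 24.

24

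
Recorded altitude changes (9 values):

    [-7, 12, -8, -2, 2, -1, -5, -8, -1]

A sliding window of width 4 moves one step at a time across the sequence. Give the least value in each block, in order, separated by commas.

-8, -8, -8, -5, -8, -8

(-7, 12, -8, -2) → min -8
(12, -8, -2, 2) → min -8
(-8, -2, 2, -1) → min -8
(-2, 2, -1, -5) → min -5
(2, -1, -5, -8) → min -8
(-1, -5, -8, -1) → min -8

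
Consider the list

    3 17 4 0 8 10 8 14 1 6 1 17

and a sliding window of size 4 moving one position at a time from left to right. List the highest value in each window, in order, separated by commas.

17, 17, 10, 10, 14, 14, 14, 14, 17

(3, 17, 4, 0) → max 17
(17, 4, 0, 8) → max 17
(4, 0, 8, 10) → max 10
(0, 8, 10, 8) → max 10
(8, 10, 8, 14) → max 14
(10, 8, 14, 1) → max 14
(8, 14, 1, 6) → max 14
(14, 1, 6, 1) → max 14
(1, 6, 1, 17) → max 17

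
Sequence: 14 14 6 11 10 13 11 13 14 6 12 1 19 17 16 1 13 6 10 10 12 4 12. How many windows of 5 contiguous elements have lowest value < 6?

11

14 14 6 11 10 → min 6
14 6 11 10 13 → min 6
6 11 10 13 11 → min 6
11 10 13 11 13 → min 10
10 13 11 13 14 → min 10
13 11 13 14 6 → min 6
11 13 14 6 12 → min 6
13 14 6 12 1 → min 1  < 6 ✓
14 6 12 1 19 → min 1  < 6 ✓
6 12 1 19 17 → min 1  < 6 ✓
12 1 19 17 16 → min 1  < 6 ✓
1 19 17 16 1 → min 1  < 6 ✓
19 17 16 1 13 → min 1  < 6 ✓
17 16 1 13 6 → min 1  < 6 ✓
16 1 13 6 10 → min 1  < 6 ✓
1 13 6 10 10 → min 1  < 6 ✓
13 6 10 10 12 → min 6
6 10 10 12 4 → min 4  < 6 ✓
10 10 12 4 12 → min 4  < 6 ✓
11 windows satisfy the condition.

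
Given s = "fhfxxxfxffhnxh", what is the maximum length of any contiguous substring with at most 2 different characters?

8

add f: window [f] (1 distinct), len 1
add h: window [f, h] (2 distinct), len 2
add f: window [f, h, f] (2 distinct), len 3
add x: window [f, x] (2 distinct), len 2
add x: window [f, x, x] (2 distinct), len 3
add x: window [f, x, x, x] (2 distinct), len 4
add f: window [f, x, x, x, f] (2 distinct), len 5
add x: window [f, x, x, x, f, x] (2 distinct), len 6
add f: window [f, x, x, x, f, x, f] (2 distinct), len 7
add f: window [f, x, x, x, f, x, f, f] (2 distinct), len 8
add h: window [f, f, h] (2 distinct), len 3
add n: window [h, n] (2 distinct), len 2
add x: window [n, x] (2 distinct), len 2
add h: window [x, h] (2 distinct), len 2
Longest length with ≤2 distinct: 8.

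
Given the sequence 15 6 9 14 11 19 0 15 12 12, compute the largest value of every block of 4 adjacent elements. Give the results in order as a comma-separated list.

15, 14, 19, 19, 19, 19, 15

15 6 9 14 → max 15
6 9 14 11 → max 14
9 14 11 19 → max 19
14 11 19 0 → max 19
11 19 0 15 → max 19
19 0 15 12 → max 19
0 15 12 12 → max 15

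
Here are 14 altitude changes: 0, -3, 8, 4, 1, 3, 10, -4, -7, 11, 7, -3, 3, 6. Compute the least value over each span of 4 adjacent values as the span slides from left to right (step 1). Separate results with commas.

Sliding a size-4 window across the 14 values:
0 -3 8 4 → min -3
-3 8 4 1 → min -3
8 4 1 3 → min 1
4 1 3 10 → min 1
1 3 10 -4 → min -4
3 10 -4 -7 → min -7
10 -4 -7 11 → min -7
-4 -7 11 7 → min -7
-7 11 7 -3 → min -7
11 7 -3 3 → min -3
7 -3 3 6 → min -3

-3, -3, 1, 1, -4, -7, -7, -7, -7, -3, -3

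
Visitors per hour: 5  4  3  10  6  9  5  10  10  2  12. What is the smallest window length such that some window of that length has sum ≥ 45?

add 5: running sum 5 < 45
add 4: running sum 9 < 45
add 3: running sum 12 < 45
add 10: running sum 22 < 45
add 6: running sum 28 < 45
add 9: running sum 37 < 45
add 5: running sum 42 < 45
add 10: shortest ending here [4, 3, 10, 6, 9, 5, 10] sum 47, len 7
add 10: shortest ending here [10, 6, 9, 5, 10, 10] sum 50, len 6
add 2: shortest ending here [10, 6, 9, 5, 10, 10, 2] sum 52, len 7
add 12: shortest ending here [9, 5, 10, 10, 2, 12] sum 48, len 6
Shortest qualifying length: 6.

6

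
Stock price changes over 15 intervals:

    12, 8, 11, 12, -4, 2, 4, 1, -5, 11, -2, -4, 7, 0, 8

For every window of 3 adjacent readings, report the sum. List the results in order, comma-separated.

31, 31, 19, 10, 2, 7, 0, 7, 4, 5, 1, 3, 15

[12, 8, 11] → sum 31
[8, 11, 12] → sum 31
[11, 12, -4] → sum 19
[12, -4, 2] → sum 10
[-4, 2, 4] → sum 2
[2, 4, 1] → sum 7
[4, 1, -5] → sum 0
[1, -5, 11] → sum 7
[-5, 11, -2] → sum 4
[11, -2, -4] → sum 5
[-2, -4, 7] → sum 1
[-4, 7, 0] → sum 3
[7, 0, 8] → sum 15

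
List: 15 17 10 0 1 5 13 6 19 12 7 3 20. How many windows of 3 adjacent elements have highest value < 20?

[15, 17, 10] → max 17  < 20 ✓
[17, 10, 0] → max 17  < 20 ✓
[10, 0, 1] → max 10  < 20 ✓
[0, 1, 5] → max 5  < 20 ✓
[1, 5, 13] → max 13  < 20 ✓
[5, 13, 6] → max 13  < 20 ✓
[13, 6, 19] → max 19  < 20 ✓
[6, 19, 12] → max 19  < 20 ✓
[19, 12, 7] → max 19  < 20 ✓
[12, 7, 3] → max 12  < 20 ✓
[7, 3, 20] → max 20
10 windows satisfy the condition.

10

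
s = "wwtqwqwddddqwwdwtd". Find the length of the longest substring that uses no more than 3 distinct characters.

add w: window [w] (1 distinct), len 1
add w: window [w, w] (1 distinct), len 2
add t: window [w, w, t] (2 distinct), len 3
add q: window [w, w, t, q] (3 distinct), len 4
add w: window [w, w, t, q, w] (3 distinct), len 5
add q: window [w, w, t, q, w, q] (3 distinct), len 6
add w: window [w, w, t, q, w, q, w] (3 distinct), len 7
add d: window [q, w, q, w, d] (3 distinct), len 5
add d: window [q, w, q, w, d, d] (3 distinct), len 6
add d: window [q, w, q, w, d, d, d] (3 distinct), len 7
add d: window [q, w, q, w, d, d, d, d] (3 distinct), len 8
add q: window [q, w, q, w, d, d, d, d, q] (3 distinct), len 9
add w: window [q, w, q, w, d, d, d, d, q, w] (3 distinct), len 10
add w: window [q, w, q, w, d, d, d, d, q, w, w] (3 distinct), len 11
add d: window [q, w, q, w, d, d, d, d, q, w, w, d] (3 distinct), len 12
add w: window [q, w, q, w, d, d, d, d, q, w, w, d, w] (3 distinct), len 13
add t: window [w, w, d, w, t] (3 distinct), len 5
add d: window [w, w, d, w, t, d] (3 distinct), len 6
Longest length with ≤3 distinct: 13.

13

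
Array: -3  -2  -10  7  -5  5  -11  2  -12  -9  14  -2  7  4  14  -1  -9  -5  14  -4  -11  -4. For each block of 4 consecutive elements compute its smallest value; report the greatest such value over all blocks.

-3 -2 -10 7 → min -10
-2 -10 7 -5 → min -10
-10 7 -5 5 → min -10
7 -5 5 -11 → min -11
-5 5 -11 2 → min -11
5 -11 2 -12 → min -12
-11 2 -12 -9 → min -12
2 -12 -9 14 → min -12
-12 -9 14 -2 → min -12
-9 14 -2 7 → min -9
14 -2 7 4 → min -2
-2 7 4 14 → min -2
7 4 14 -1 → min -1
4 14 -1 -9 → min -9
14 -1 -9 -5 → min -9
-1 -9 -5 14 → min -9
-9 -5 14 -4 → min -9
-5 14 -4 -11 → min -11
14 -4 -11 -4 → min -11
Greatest of these is -1.

-1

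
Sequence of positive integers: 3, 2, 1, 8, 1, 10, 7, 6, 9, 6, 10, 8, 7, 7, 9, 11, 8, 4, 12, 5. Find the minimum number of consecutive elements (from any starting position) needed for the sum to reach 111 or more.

Extend right; whenever the sum reaches 111, record the length and shrink from the left:
add 3: running sum 3 < 111
add 2: running sum 5 < 111
add 1: running sum 6 < 111
add 8: running sum 14 < 111
add 1: running sum 15 < 111
add 10: running sum 25 < 111
add 7: running sum 32 < 111
add 6: running sum 38 < 111
add 9: running sum 47 < 111
add 6: running sum 53 < 111
add 10: running sum 63 < 111
add 8: running sum 71 < 111
add 7: running sum 78 < 111
add 7: running sum 85 < 111
add 9: running sum 94 < 111
add 11: running sum 105 < 111
end 16: [3, 2, 1, 8, 1, 10, 7, 6, 9, 6, 10, 8, 7, 7, 9, 11, 8] sum 113, len 17
end 17: [8, 1, 10, 7, 6, 9, 6, 10, 8, 7, 7, 9, 11, 8, 4] sum 111, len 15
end 18: [10, 7, 6, 9, 6, 10, 8, 7, 7, 9, 11, 8, 4, 12] sum 114, len 14
end 19: [10, 7, 6, 9, 6, 10, 8, 7, 7, 9, 11, 8, 4, 12, 5] sum 119, len 15
Shortest qualifying length: 14.

14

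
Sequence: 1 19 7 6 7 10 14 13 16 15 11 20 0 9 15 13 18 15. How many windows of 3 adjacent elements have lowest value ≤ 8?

8

1 19 7 → min 1  ≤ 8 ✓
19 7 6 → min 6  ≤ 8 ✓
7 6 7 → min 6  ≤ 8 ✓
6 7 10 → min 6  ≤ 8 ✓
7 10 14 → min 7  ≤ 8 ✓
10 14 13 → min 10
14 13 16 → min 13
13 16 15 → min 13
16 15 11 → min 11
15 11 20 → min 11
11 20 0 → min 0  ≤ 8 ✓
20 0 9 → min 0  ≤ 8 ✓
0 9 15 → min 0  ≤ 8 ✓
9 15 13 → min 9
15 13 18 → min 13
13 18 15 → min 13
8 windows satisfy the condition.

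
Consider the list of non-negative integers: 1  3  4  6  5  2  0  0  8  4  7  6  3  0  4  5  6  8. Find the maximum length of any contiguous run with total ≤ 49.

14

[1] sum 1 len 1
[1, 3] sum 4 len 2
[1, 3, 4] sum 8 len 3
[1, 3, 4, 6] sum 14 len 4
[1, 3, 4, 6, 5] sum 19 len 5
[1, 3, 4, 6, 5, 2] sum 21 len 6
[1, 3, 4, 6, 5, 2, 0] sum 21 len 7
[1, 3, 4, 6, 5, 2, 0, 0] sum 21 len 8
[1, 3, 4, 6, 5, 2, 0, 0, 8] sum 29 len 9
[1, 3, 4, 6, 5, 2, 0, 0, 8, 4] sum 33 len 10
[1, 3, 4, 6, 5, 2, 0, 0, 8, 4, 7] sum 40 len 11
[1, 3, 4, 6, 5, 2, 0, 0, 8, 4, 7, 6] sum 46 len 12
[1, 3, 4, 6, 5, 2, 0, 0, 8, 4, 7, 6, 3] sum 49 len 13
[1, 3, 4, 6, 5, 2, 0, 0, 8, 4, 7, 6, 3, 0] sum 49 len 14
[4, 6, 5, 2, 0, 0, 8, 4, 7, 6, 3, 0, 4] sum 49 len 13
[5, 2, 0, 0, 8, 4, 7, 6, 3, 0, 4, 5] sum 44 len 12
[2, 0, 0, 8, 4, 7, 6, 3, 0, 4, 5, 6] sum 45 len 12
[4, 7, 6, 3, 0, 4, 5, 6, 8] sum 43 len 9
Longest length seen: 14.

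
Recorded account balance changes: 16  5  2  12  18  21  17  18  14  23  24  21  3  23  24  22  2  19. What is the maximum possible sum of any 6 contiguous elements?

118

(16, 5, 2, 12, 18, 21) → sum 74
(5, 2, 12, 18, 21, 17) → sum 75
(2, 12, 18, 21, 17, 18) → sum 88
(12, 18, 21, 17, 18, 14) → sum 100
(18, 21, 17, 18, 14, 23) → sum 111
(21, 17, 18, 14, 23, 24) → sum 117
(17, 18, 14, 23, 24, 21) → sum 117
(18, 14, 23, 24, 21, 3) → sum 103
(14, 23, 24, 21, 3, 23) → sum 108
(23, 24, 21, 3, 23, 24) → sum 118
(24, 21, 3, 23, 24, 22) → sum 117
(21, 3, 23, 24, 22, 2) → sum 95
(3, 23, 24, 22, 2, 19) → sum 93
Maximum of these is 118.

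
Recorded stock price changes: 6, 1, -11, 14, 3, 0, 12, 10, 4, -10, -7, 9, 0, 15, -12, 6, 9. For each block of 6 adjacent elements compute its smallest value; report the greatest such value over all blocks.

0

Each size-6 window and its min:
[6, 1, -11, 14, 3, 0] → min -11
[1, -11, 14, 3, 0, 12] → min -11
[-11, 14, 3, 0, 12, 10] → min -11
[14, 3, 0, 12, 10, 4] → min 0
[3, 0, 12, 10, 4, -10] → min -10
[0, 12, 10, 4, -10, -7] → min -10
[12, 10, 4, -10, -7, 9] → min -10
[10, 4, -10, -7, 9, 0] → min -10
[4, -10, -7, 9, 0, 15] → min -10
[-10, -7, 9, 0, 15, -12] → min -12
[-7, 9, 0, 15, -12, 6] → min -12
[9, 0, 15, -12, 6, 9] → min -12
Greatest of these is 0.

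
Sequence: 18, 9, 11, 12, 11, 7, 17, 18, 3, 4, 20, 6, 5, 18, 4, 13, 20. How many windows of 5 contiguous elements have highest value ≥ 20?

[18, 9, 11, 12, 11] → max 18
[9, 11, 12, 11, 7] → max 12
[11, 12, 11, 7, 17] → max 17
[12, 11, 7, 17, 18] → max 18
[11, 7, 17, 18, 3] → max 18
[7, 17, 18, 3, 4] → max 18
[17, 18, 3, 4, 20] → max 20  ≥ 20 ✓
[18, 3, 4, 20, 6] → max 20  ≥ 20 ✓
[3, 4, 20, 6, 5] → max 20  ≥ 20 ✓
[4, 20, 6, 5, 18] → max 20  ≥ 20 ✓
[20, 6, 5, 18, 4] → max 20  ≥ 20 ✓
[6, 5, 18, 4, 13] → max 18
[5, 18, 4, 13, 20] → max 20  ≥ 20 ✓
6 windows satisfy the condition.

6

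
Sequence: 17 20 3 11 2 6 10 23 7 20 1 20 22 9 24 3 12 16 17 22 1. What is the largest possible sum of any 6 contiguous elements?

96

[17, 20, 3, 11, 2, 6] → sum 59
[20, 3, 11, 2, 6, 10] → sum 52
[3, 11, 2, 6, 10, 23] → sum 55
[11, 2, 6, 10, 23, 7] → sum 59
[2, 6, 10, 23, 7, 20] → sum 68
[6, 10, 23, 7, 20, 1] → sum 67
[10, 23, 7, 20, 1, 20] → sum 81
[23, 7, 20, 1, 20, 22] → sum 93
[7, 20, 1, 20, 22, 9] → sum 79
[20, 1, 20, 22, 9, 24] → sum 96
[1, 20, 22, 9, 24, 3] → sum 79
[20, 22, 9, 24, 3, 12] → sum 90
[22, 9, 24, 3, 12, 16] → sum 86
[9, 24, 3, 12, 16, 17] → sum 81
[24, 3, 12, 16, 17, 22] → sum 94
[3, 12, 16, 17, 22, 1] → sum 71
Largest of these is 96.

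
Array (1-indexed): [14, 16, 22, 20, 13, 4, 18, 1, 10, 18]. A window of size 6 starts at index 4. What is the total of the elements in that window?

Elements at indices 4..9: 20, 13, 4, 18, 1, 10
sum(20, 13, 4, 18, 1, 10) = 66

66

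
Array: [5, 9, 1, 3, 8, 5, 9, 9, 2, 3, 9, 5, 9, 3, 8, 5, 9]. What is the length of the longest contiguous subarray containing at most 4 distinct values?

add 5: window [5] (1 distinct), len 1
add 9: window [5, 9] (2 distinct), len 2
add 1: window [5, 9, 1] (3 distinct), len 3
add 3: window [5, 9, 1, 3] (4 distinct), len 4
add 8: window [9, 1, 3, 8] (4 distinct), len 4
add 5: window [1, 3, 8, 5] (4 distinct), len 4
add 9: window [3, 8, 5, 9] (4 distinct), len 4
add 9: window [3, 8, 5, 9, 9] (4 distinct), len 5
add 2: window [8, 5, 9, 9, 2] (4 distinct), len 5
add 3: window [5, 9, 9, 2, 3] (4 distinct), len 5
add 9: window [5, 9, 9, 2, 3, 9] (4 distinct), len 6
add 5: window [5, 9, 9, 2, 3, 9, 5] (4 distinct), len 7
add 9: window [5, 9, 9, 2, 3, 9, 5, 9] (4 distinct), len 8
add 3: window [5, 9, 9, 2, 3, 9, 5, 9, 3] (4 distinct), len 9
add 8: window [3, 9, 5, 9, 3, 8] (4 distinct), len 6
add 5: window [3, 9, 5, 9, 3, 8, 5] (4 distinct), len 7
add 9: window [3, 9, 5, 9, 3, 8, 5, 9] (4 distinct), len 8
Longest length with ≤4 distinct: 9.

9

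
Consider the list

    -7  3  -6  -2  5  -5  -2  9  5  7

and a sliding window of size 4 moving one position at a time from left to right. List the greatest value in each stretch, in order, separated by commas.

(-7, 3, -6, -2) → max 3
(3, -6, -2, 5) → max 5
(-6, -2, 5, -5) → max 5
(-2, 5, -5, -2) → max 5
(5, -5, -2, 9) → max 9
(-5, -2, 9, 5) → max 9
(-2, 9, 5, 7) → max 9

3, 5, 5, 5, 9, 9, 9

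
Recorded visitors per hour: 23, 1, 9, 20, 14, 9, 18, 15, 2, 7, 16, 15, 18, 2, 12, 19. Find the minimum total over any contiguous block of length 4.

40

23 1 9 20 → sum 53
1 9 20 14 → sum 44
9 20 14 9 → sum 52
20 14 9 18 → sum 61
14 9 18 15 → sum 56
9 18 15 2 → sum 44
18 15 2 7 → sum 42
15 2 7 16 → sum 40
2 7 16 15 → sum 40
7 16 15 18 → sum 56
16 15 18 2 → sum 51
15 18 2 12 → sum 47
18 2 12 19 → sum 51
Minimum of these is 40.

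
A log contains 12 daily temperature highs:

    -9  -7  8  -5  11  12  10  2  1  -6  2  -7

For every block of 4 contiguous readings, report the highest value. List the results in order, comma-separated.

(-9, -7, 8, -5) → max 8
(-7, 8, -5, 11) → max 11
(8, -5, 11, 12) → max 12
(-5, 11, 12, 10) → max 12
(11, 12, 10, 2) → max 12
(12, 10, 2, 1) → max 12
(10, 2, 1, -6) → max 10
(2, 1, -6, 2) → max 2
(1, -6, 2, -7) → max 2

8, 11, 12, 12, 12, 12, 10, 2, 2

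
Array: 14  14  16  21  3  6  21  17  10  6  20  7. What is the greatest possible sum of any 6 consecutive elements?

(14, 14, 16, 21, 3, 6) → sum 74
(14, 16, 21, 3, 6, 21) → sum 81
(16, 21, 3, 6, 21, 17) → sum 84
(21, 3, 6, 21, 17, 10) → sum 78
(3, 6, 21, 17, 10, 6) → sum 63
(6, 21, 17, 10, 6, 20) → sum 80
(21, 17, 10, 6, 20, 7) → sum 81
Greatest of these is 84.

84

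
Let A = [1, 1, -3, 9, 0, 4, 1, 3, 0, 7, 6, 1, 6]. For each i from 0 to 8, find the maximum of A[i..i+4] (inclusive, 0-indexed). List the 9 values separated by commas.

9, 9, 9, 9, 4, 7, 7, 7, 7

Sliding a size-5 window across the 13 values:
(1, 1, -3, 9, 0) → max 9
(1, -3, 9, 0, 4) → max 9
(-3, 9, 0, 4, 1) → max 9
(9, 0, 4, 1, 3) → max 9
(0, 4, 1, 3, 0) → max 4
(4, 1, 3, 0, 7) → max 7
(1, 3, 0, 7, 6) → max 7
(3, 0, 7, 6, 1) → max 7
(0, 7, 6, 1, 6) → max 7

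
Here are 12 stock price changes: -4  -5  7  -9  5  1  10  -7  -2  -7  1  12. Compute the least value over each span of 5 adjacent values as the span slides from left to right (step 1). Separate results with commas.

-9, -9, -9, -9, -7, -7, -7, -7

[-4, -5, 7, -9, 5] → min -9
[-5, 7, -9, 5, 1] → min -9
[7, -9, 5, 1, 10] → min -9
[-9, 5, 1, 10, -7] → min -9
[5, 1, 10, -7, -2] → min -7
[1, 10, -7, -2, -7] → min -7
[10, -7, -2, -7, 1] → min -7
[-7, -2, -7, 1, 12] → min -7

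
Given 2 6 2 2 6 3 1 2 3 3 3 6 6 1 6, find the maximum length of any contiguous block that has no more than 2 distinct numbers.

5

Extend right; when distinct count exceeds 2, shrink from the left:
add 2: window [2] (1 distinct), len 1
add 6: window [2, 6] (2 distinct), len 2
add 2: window [2, 6, 2] (2 distinct), len 3
add 2: window [2, 6, 2, 2] (2 distinct), len 4
add 6: window [2, 6, 2, 2, 6] (2 distinct), len 5
add 3: window [6, 3] (2 distinct), len 2
add 1: window [3, 1] (2 distinct), len 2
add 2: window [1, 2] (2 distinct), len 2
add 3: window [2, 3] (2 distinct), len 2
add 3: window [2, 3, 3] (2 distinct), len 3
add 3: window [2, 3, 3, 3] (2 distinct), len 4
add 6: window [3, 3, 3, 6] (2 distinct), len 4
add 6: window [3, 3, 3, 6, 6] (2 distinct), len 5
add 1: window [6, 6, 1] (2 distinct), len 3
add 6: window [6, 6, 1, 6] (2 distinct), len 4
Longest length with ≤2 distinct: 5.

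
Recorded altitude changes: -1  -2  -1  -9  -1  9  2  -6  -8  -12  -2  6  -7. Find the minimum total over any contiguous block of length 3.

-26

-1 -2 -1 → sum -4
-2 -1 -9 → sum -12
-1 -9 -1 → sum -11
-9 -1 9 → sum -1
-1 9 2 → sum 10
9 2 -6 → sum 5
2 -6 -8 → sum -12
-6 -8 -12 → sum -26
-8 -12 -2 → sum -22
-12 -2 6 → sum -8
-2 6 -7 → sum -3
Minimum of these is -26.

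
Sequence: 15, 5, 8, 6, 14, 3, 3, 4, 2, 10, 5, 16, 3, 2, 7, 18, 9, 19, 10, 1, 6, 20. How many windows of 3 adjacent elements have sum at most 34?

[15, 5, 8] → sum 28  ≤ 34 ✓
[5, 8, 6] → sum 19  ≤ 34 ✓
[8, 6, 14] → sum 28  ≤ 34 ✓
[6, 14, 3] → sum 23  ≤ 34 ✓
[14, 3, 3] → sum 20  ≤ 34 ✓
[3, 3, 4] → sum 10  ≤ 34 ✓
[3, 4, 2] → sum 9  ≤ 34 ✓
[4, 2, 10] → sum 16  ≤ 34 ✓
[2, 10, 5] → sum 17  ≤ 34 ✓
[10, 5, 16] → sum 31  ≤ 34 ✓
[5, 16, 3] → sum 24  ≤ 34 ✓
[16, 3, 2] → sum 21  ≤ 34 ✓
[3, 2, 7] → sum 12  ≤ 34 ✓
[2, 7, 18] → sum 27  ≤ 34 ✓
[7, 18, 9] → sum 34  ≤ 34 ✓
[18, 9, 19] → sum 46
[9, 19, 10] → sum 38
[19, 10, 1] → sum 30  ≤ 34 ✓
[10, 1, 6] → sum 17  ≤ 34 ✓
[1, 6, 20] → sum 27  ≤ 34 ✓
18 windows satisfy the condition.

18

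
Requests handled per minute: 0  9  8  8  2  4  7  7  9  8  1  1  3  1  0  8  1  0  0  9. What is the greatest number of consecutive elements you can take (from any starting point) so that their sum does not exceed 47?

Extend to the right; shrink from the left whenever the sum exceeds 47:
[0] sum 0 len 1
[0, 9] sum 9 len 2
[0, 9, 8] sum 17 len 3
[0, 9, 8, 8] sum 25 len 4
[0, 9, 8, 8, 2] sum 27 len 5
[0, 9, 8, 8, 2, 4] sum 31 len 6
[0, 9, 8, 8, 2, 4, 7] sum 38 len 7
[0, 9, 8, 8, 2, 4, 7, 7] sum 45 len 8
[8, 8, 2, 4, 7, 7, 9] sum 45 len 7
[8, 2, 4, 7, 7, 9, 8] sum 45 len 7
[8, 2, 4, 7, 7, 9, 8, 1] sum 46 len 8
[8, 2, 4, 7, 7, 9, 8, 1, 1] sum 47 len 9
[2, 4, 7, 7, 9, 8, 1, 1, 3] sum 42 len 9
[2, 4, 7, 7, 9, 8, 1, 1, 3, 1] sum 43 len 10
[2, 4, 7, 7, 9, 8, 1, 1, 3, 1, 0] sum 43 len 11
[7, 7, 9, 8, 1, 1, 3, 1, 0, 8] sum 45 len 10
[7, 7, 9, 8, 1, 1, 3, 1, 0, 8, 1] sum 46 len 11
[7, 7, 9, 8, 1, 1, 3, 1, 0, 8, 1, 0] sum 46 len 12
[7, 7, 9, 8, 1, 1, 3, 1, 0, 8, 1, 0, 0] sum 46 len 13
[9, 8, 1, 1, 3, 1, 0, 8, 1, 0, 0, 9] sum 41 len 12
Longest length seen: 13.

13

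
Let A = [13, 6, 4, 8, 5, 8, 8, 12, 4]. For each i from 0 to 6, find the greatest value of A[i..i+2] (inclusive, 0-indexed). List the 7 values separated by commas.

13, 8, 8, 8, 8, 12, 12

Sliding a size-3 window across the 9 values:
[13, 6, 4] → max 13
[6, 4, 8] → max 8
[4, 8, 5] → max 8
[8, 5, 8] → max 8
[5, 8, 8] → max 8
[8, 8, 12] → max 12
[8, 12, 4] → max 12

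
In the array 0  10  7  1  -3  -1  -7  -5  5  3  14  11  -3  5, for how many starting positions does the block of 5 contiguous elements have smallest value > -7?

(0, 10, 7, 1, -3) → min -3  > -7 ✓
(10, 7, 1, -3, -1) → min -3  > -7 ✓
(7, 1, -3, -1, -7) → min -7
(1, -3, -1, -7, -5) → min -7
(-3, -1, -7, -5, 5) → min -7
(-1, -7, -5, 5, 3) → min -7
(-7, -5, 5, 3, 14) → min -7
(-5, 5, 3, 14, 11) → min -5  > -7 ✓
(5, 3, 14, 11, -3) → min -3  > -7 ✓
(3, 14, 11, -3, 5) → min -3  > -7 ✓
5 windows satisfy the condition.

5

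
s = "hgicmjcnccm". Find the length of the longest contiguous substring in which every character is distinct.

6

add h: [h] len 1
add g: [h, g] len 2
add i: [h, g, i] len 3
add c: [h, g, i, c] len 4
add m: [h, g, i, c, m] len 5
add j: [h, g, i, c, m, j] len 6
add c (repeat c, move left end past it): [m, j, c] len 3
add n: [m, j, c, n] len 4
add c (repeat c, move left end past it): [n, c] len 2
add c (repeat c, move left end past it): [c] len 1
add m: [c, m] len 2
Longest all-distinct length: 6.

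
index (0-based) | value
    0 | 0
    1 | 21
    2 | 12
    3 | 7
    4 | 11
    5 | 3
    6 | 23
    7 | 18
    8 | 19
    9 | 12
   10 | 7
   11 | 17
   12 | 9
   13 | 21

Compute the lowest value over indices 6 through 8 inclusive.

18

Elements at indices 6..8: 23, 18, 19
min(23, 18, 19) = 18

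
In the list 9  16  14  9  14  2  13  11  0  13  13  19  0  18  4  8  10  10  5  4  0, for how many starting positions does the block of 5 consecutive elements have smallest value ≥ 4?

4

9 16 14 9 14 → min 9  ≥ 4 ✓
16 14 9 14 2 → min 2
14 9 14 2 13 → min 2
9 14 2 13 11 → min 2
14 2 13 11 0 → min 0
2 13 11 0 13 → min 0
13 11 0 13 13 → min 0
11 0 13 13 19 → min 0
0 13 13 19 0 → min 0
13 13 19 0 18 → min 0
13 19 0 18 4 → min 0
19 0 18 4 8 → min 0
0 18 4 8 10 → min 0
18 4 8 10 10 → min 4  ≥ 4 ✓
4 8 10 10 5 → min 4  ≥ 4 ✓
8 10 10 5 4 → min 4  ≥ 4 ✓
10 10 5 4 0 → min 0
4 windows satisfy the condition.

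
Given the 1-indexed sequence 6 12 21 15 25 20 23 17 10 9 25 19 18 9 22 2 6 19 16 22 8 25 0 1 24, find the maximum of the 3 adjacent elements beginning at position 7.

23

Elements at indices 7..9: 23, 17, 10
max(23, 17, 10) = 23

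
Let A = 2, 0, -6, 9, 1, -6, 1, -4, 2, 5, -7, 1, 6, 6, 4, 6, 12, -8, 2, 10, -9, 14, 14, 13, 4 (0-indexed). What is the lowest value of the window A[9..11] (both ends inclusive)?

-7

Elements at indices 9..11: 5, -7, 1
min(5, -7, 1) = -7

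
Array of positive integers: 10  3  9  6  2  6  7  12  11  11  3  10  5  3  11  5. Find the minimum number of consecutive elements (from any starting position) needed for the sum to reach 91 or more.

add 10: running sum 10 < 91
add 3: running sum 13 < 91
add 9: running sum 22 < 91
add 6: running sum 28 < 91
add 2: running sum 30 < 91
add 6: running sum 36 < 91
add 7: running sum 43 < 91
add 12: running sum 55 < 91
add 11: running sum 66 < 91
add 11: running sum 77 < 91
add 3: running sum 80 < 91
add 10: running sum 90 < 91
end 12: [10, 3, 9, 6, 2, 6, 7, 12, 11, 11, 3, 10, 5] sum 95, len 13
end 13: [10, 3, 9, 6, 2, 6, 7, 12, 11, 11, 3, 10, 5, 3] sum 98, len 14
end 14: [9, 6, 2, 6, 7, 12, 11, 11, 3, 10, 5, 3, 11] sum 96, len 13
end 15: [6, 2, 6, 7, 12, 11, 11, 3, 10, 5, 3, 11, 5] sum 92, len 13
Shortest qualifying length: 13.

13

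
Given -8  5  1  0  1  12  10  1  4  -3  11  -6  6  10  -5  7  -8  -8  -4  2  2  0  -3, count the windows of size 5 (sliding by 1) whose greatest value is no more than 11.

14

(-8, 5, 1, 0, 1) → max 5  ≤ 11 ✓
(5, 1, 0, 1, 12) → max 12
(1, 0, 1, 12, 10) → max 12
(0, 1, 12, 10, 1) → max 12
(1, 12, 10, 1, 4) → max 12
(12, 10, 1, 4, -3) → max 12
(10, 1, 4, -3, 11) → max 11  ≤ 11 ✓
(1, 4, -3, 11, -6) → max 11  ≤ 11 ✓
(4, -3, 11, -6, 6) → max 11  ≤ 11 ✓
(-3, 11, -6, 6, 10) → max 11  ≤ 11 ✓
(11, -6, 6, 10, -5) → max 11  ≤ 11 ✓
(-6, 6, 10, -5, 7) → max 10  ≤ 11 ✓
(6, 10, -5, 7, -8) → max 10  ≤ 11 ✓
(10, -5, 7, -8, -8) → max 10  ≤ 11 ✓
(-5, 7, -8, -8, -4) → max 7  ≤ 11 ✓
(7, -8, -8, -4, 2) → max 7  ≤ 11 ✓
(-8, -8, -4, 2, 2) → max 2  ≤ 11 ✓
(-8, -4, 2, 2, 0) → max 2  ≤ 11 ✓
(-4, 2, 2, 0, -3) → max 2  ≤ 11 ✓
14 windows satisfy the condition.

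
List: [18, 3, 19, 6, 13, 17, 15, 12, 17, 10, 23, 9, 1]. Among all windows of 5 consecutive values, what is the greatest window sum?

(18, 3, 19, 6, 13) → sum 59
(3, 19, 6, 13, 17) → sum 58
(19, 6, 13, 17, 15) → sum 70
(6, 13, 17, 15, 12) → sum 63
(13, 17, 15, 12, 17) → sum 74
(17, 15, 12, 17, 10) → sum 71
(15, 12, 17, 10, 23) → sum 77
(12, 17, 10, 23, 9) → sum 71
(17, 10, 23, 9, 1) → sum 60
Greatest of these is 77.

77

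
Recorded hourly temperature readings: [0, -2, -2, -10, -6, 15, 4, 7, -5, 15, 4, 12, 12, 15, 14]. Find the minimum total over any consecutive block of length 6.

-5

Each size-6 window and its sum:
[0, -2, -2, -10, -6, 15] → sum -5
[-2, -2, -10, -6, 15, 4] → sum -1
[-2, -10, -6, 15, 4, 7] → sum 8
[-10, -6, 15, 4, 7, -5] → sum 5
[-6, 15, 4, 7, -5, 15] → sum 30
[15, 4, 7, -5, 15, 4] → sum 40
[4, 7, -5, 15, 4, 12] → sum 37
[7, -5, 15, 4, 12, 12] → sum 45
[-5, 15, 4, 12, 12, 15] → sum 53
[15, 4, 12, 12, 15, 14] → sum 72
Minimum of these is -5.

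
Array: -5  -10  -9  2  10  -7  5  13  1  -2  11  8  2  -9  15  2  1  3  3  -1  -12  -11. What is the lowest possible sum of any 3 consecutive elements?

Each size-3 window and its sum:
-5 -10 -9 → sum -24
-10 -9 2 → sum -17
-9 2 10 → sum 3
2 10 -7 → sum 5
10 -7 5 → sum 8
-7 5 13 → sum 11
5 13 1 → sum 19
13 1 -2 → sum 12
1 -2 11 → sum 10
-2 11 8 → sum 17
11 8 2 → sum 21
8 2 -9 → sum 1
2 -9 15 → sum 8
-9 15 2 → sum 8
15 2 1 → sum 18
2 1 3 → sum 6
1 3 3 → sum 7
3 3 -1 → sum 5
3 -1 -12 → sum -10
-1 -12 -11 → sum -24
Lowest of these is -24.

-24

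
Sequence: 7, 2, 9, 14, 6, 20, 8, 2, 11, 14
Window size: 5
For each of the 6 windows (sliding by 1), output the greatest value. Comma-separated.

14, 20, 20, 20, 20, 20

[7, 2, 9, 14, 6] → max 14
[2, 9, 14, 6, 20] → max 20
[9, 14, 6, 20, 8] → max 20
[14, 6, 20, 8, 2] → max 20
[6, 20, 8, 2, 11] → max 20
[20, 8, 2, 11, 14] → max 20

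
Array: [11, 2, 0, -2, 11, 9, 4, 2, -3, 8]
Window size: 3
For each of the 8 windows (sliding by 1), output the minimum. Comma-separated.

0, -2, -2, -2, 4, 2, -3, -3

(11, 2, 0) → min 0
(2, 0, -2) → min -2
(0, -2, 11) → min -2
(-2, 11, 9) → min -2
(11, 9, 4) → min 4
(9, 4, 2) → min 2
(4, 2, -3) → min -3
(2, -3, 8) → min -3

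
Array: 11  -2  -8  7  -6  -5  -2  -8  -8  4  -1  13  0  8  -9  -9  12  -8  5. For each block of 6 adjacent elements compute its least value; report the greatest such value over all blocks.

-8

(11, -2, -8, 7, -6, -5) → min -8
(-2, -8, 7, -6, -5, -2) → min -8
(-8, 7, -6, -5, -2, -8) → min -8
(7, -6, -5, -2, -8, -8) → min -8
(-6, -5, -2, -8, -8, 4) → min -8
(-5, -2, -8, -8, 4, -1) → min -8
(-2, -8, -8, 4, -1, 13) → min -8
(-8, -8, 4, -1, 13, 0) → min -8
(-8, 4, -1, 13, 0, 8) → min -8
(4, -1, 13, 0, 8, -9) → min -9
(-1, 13, 0, 8, -9, -9) → min -9
(13, 0, 8, -9, -9, 12) → min -9
(0, 8, -9, -9, 12, -8) → min -9
(8, -9, -9, 12, -8, 5) → min -9
Greatest of these is -8.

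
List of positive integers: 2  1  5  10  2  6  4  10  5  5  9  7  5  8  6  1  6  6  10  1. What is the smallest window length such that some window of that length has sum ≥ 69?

add 2: running sum 2 < 69
add 1: running sum 3 < 69
add 5: running sum 8 < 69
add 10: running sum 18 < 69
add 2: running sum 20 < 69
add 6: running sum 26 < 69
add 4: running sum 30 < 69
add 10: running sum 40 < 69
add 5: running sum 45 < 69
add 5: running sum 50 < 69
add 9: running sum 59 < 69
add 7: running sum 66 < 69
end 12: [1, 5, 10, 2, 6, 4, 10, 5, 5, 9, 7, 5] sum 69, len 12
end 13: [10, 2, 6, 4, 10, 5, 5, 9, 7, 5, 8] sum 71, len 11
end 14: [10, 2, 6, 4, 10, 5, 5, 9, 7, 5, 8, 6] sum 77, len 12
end 15: [10, 2, 6, 4, 10, 5, 5, 9, 7, 5, 8, 6, 1] sum 78, len 13
end 16: [6, 4, 10, 5, 5, 9, 7, 5, 8, 6, 1, 6] sum 72, len 12
end 17: [4, 10, 5, 5, 9, 7, 5, 8, 6, 1, 6, 6] sum 72, len 12
end 18: [10, 5, 5, 9, 7, 5, 8, 6, 1, 6, 6, 10] sum 78, len 12
end 19: [5, 5, 9, 7, 5, 8, 6, 1, 6, 6, 10, 1] sum 69, len 12
Shortest qualifying length: 11.

11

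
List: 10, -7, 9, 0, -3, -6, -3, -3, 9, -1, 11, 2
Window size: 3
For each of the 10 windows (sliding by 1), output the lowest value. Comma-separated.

[10, -7, 9] → min -7
[-7, 9, 0] → min -7
[9, 0, -3] → min -3
[0, -3, -6] → min -6
[-3, -6, -3] → min -6
[-6, -3, -3] → min -6
[-3, -3, 9] → min -3
[-3, 9, -1] → min -3
[9, -1, 11] → min -1
[-1, 11, 2] → min -1

-7, -7, -3, -6, -6, -6, -3, -3, -1, -1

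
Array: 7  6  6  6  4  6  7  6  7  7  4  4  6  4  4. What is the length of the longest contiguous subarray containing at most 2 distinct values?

[7] 1 distinct, len 1
[7, 6] 2 distinct, len 2
[7, 6, 6] 2 distinct, len 3
[7, 6, 6, 6] 2 distinct, len 4
[6, 6, 6, 4] 2 distinct, len 4
[6, 6, 6, 4, 6] 2 distinct, len 5
[6, 7] 2 distinct, len 2
[6, 7, 6] 2 distinct, len 3
[6, 7, 6, 7] 2 distinct, len 4
[6, 7, 6, 7, 7] 2 distinct, len 5
[7, 7, 4] 2 distinct, len 3
[7, 7, 4, 4] 2 distinct, len 4
[4, 4, 6] 2 distinct, len 3
[4, 4, 6, 4] 2 distinct, len 4
[4, 4, 6, 4, 4] 2 distinct, len 5
Longest length with ≤2 distinct: 5.

5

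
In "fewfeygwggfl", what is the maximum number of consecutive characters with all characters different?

5

[f] len 1
[f, e] len 2
[f, e, w] len 3
[e, w, f] len 3
[w, f, e] len 3
[w, f, e, y] len 4
[w, f, e, y, g] len 5
[f, e, y, g, w] len 5
[w, g] len 2
[g] len 1
[g, f] len 2
[g, f, l] len 3
Longest all-distinct length: 5.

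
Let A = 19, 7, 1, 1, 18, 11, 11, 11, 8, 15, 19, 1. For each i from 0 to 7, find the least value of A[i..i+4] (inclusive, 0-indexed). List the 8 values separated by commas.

1, 1, 1, 1, 8, 8, 8, 1

[19, 7, 1, 1, 18] → min 1
[7, 1, 1, 18, 11] → min 1
[1, 1, 18, 11, 11] → min 1
[1, 18, 11, 11, 11] → min 1
[18, 11, 11, 11, 8] → min 8
[11, 11, 11, 8, 15] → min 8
[11, 11, 8, 15, 19] → min 8
[11, 8, 15, 19, 1] → min 1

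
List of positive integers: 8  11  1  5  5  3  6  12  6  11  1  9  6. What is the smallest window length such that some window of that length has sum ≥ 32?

Extend right; whenever the sum reaches 32, record the length and shrink from the left:
add 8: running sum 8 < 32
add 11: running sum 19 < 32
add 1: running sum 20 < 32
add 5: running sum 25 < 32
add 5: running sum 30 < 32
add 3: shortest ending here [8, 11, 1, 5, 5, 3] sum 33, len 6
add 6: shortest ending here [8, 11, 1, 5, 5, 3, 6] sum 39, len 7
add 12: shortest ending here [1, 5, 5, 3, 6, 12] sum 32, len 6
add 6: shortest ending here [5, 3, 6, 12, 6] sum 32, len 5
add 11: shortest ending here [6, 12, 6, 11] sum 35, len 4
add 1: shortest ending here [6, 12, 6, 11, 1] sum 36, len 5
add 9: shortest ending here [12, 6, 11, 1, 9] sum 39, len 5
add 6: shortest ending here [6, 11, 1, 9, 6] sum 33, len 5
Shortest qualifying length: 4.

4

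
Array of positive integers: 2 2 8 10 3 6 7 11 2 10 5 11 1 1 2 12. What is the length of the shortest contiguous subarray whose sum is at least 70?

add 2: running sum 2 < 70
add 2: running sum 4 < 70
add 8: running sum 12 < 70
add 10: running sum 22 < 70
add 3: running sum 25 < 70
add 6: running sum 31 < 70
add 7: running sum 38 < 70
add 11: running sum 49 < 70
add 2: running sum 51 < 70
add 10: running sum 61 < 70
add 5: running sum 66 < 70
end 11: [8, 10, 3, 6, 7, 11, 2, 10, 5, 11] sum 73, len 10
end 12: [8, 10, 3, 6, 7, 11, 2, 10, 5, 11, 1] sum 74, len 11
end 13: [8, 10, 3, 6, 7, 11, 2, 10, 5, 11, 1, 1] sum 75, len 12
end 14: [8, 10, 3, 6, 7, 11, 2, 10, 5, 11, 1, 1, 2] sum 77, len 13
end 15: [3, 6, 7, 11, 2, 10, 5, 11, 1, 1, 2, 12] sum 71, len 12
Shortest qualifying length: 10.

10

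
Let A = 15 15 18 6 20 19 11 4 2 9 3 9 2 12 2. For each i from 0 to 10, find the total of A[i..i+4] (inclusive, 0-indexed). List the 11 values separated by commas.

(15, 15, 18, 6, 20) → sum 74
(15, 18, 6, 20, 19) → sum 78
(18, 6, 20, 19, 11) → sum 74
(6, 20, 19, 11, 4) → sum 60
(20, 19, 11, 4, 2) → sum 56
(19, 11, 4, 2, 9) → sum 45
(11, 4, 2, 9, 3) → sum 29
(4, 2, 9, 3, 9) → sum 27
(2, 9, 3, 9, 2) → sum 25
(9, 3, 9, 2, 12) → sum 35
(3, 9, 2, 12, 2) → sum 28

74, 78, 74, 60, 56, 45, 29, 27, 25, 35, 28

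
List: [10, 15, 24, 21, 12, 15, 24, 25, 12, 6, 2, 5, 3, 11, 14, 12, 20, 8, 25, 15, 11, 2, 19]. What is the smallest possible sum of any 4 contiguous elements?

Window sums for each of the 20 positions:
(10, 15, 24, 21) → sum 70
(15, 24, 21, 12) → sum 72
(24, 21, 12, 15) → sum 72
(21, 12, 15, 24) → sum 72
(12, 15, 24, 25) → sum 76
(15, 24, 25, 12) → sum 76
(24, 25, 12, 6) → sum 67
(25, 12, 6, 2) → sum 45
(12, 6, 2, 5) → sum 25
(6, 2, 5, 3) → sum 16
(2, 5, 3, 11) → sum 21
(5, 3, 11, 14) → sum 33
(3, 11, 14, 12) → sum 40
(11, 14, 12, 20) → sum 57
(14, 12, 20, 8) → sum 54
(12, 20, 8, 25) → sum 65
(20, 8, 25, 15) → sum 68
(8, 25, 15, 11) → sum 59
(25, 15, 11, 2) → sum 53
(15, 11, 2, 19) → sum 47
Smallest of these is 16.

16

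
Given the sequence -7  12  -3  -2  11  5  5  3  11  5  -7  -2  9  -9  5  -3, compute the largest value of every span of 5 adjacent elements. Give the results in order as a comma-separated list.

[-7, 12, -3, -2, 11] → max 12
[12, -3, -2, 11, 5] → max 12
[-3, -2, 11, 5, 5] → max 11
[-2, 11, 5, 5, 3] → max 11
[11, 5, 5, 3, 11] → max 11
[5, 5, 3, 11, 5] → max 11
[5, 3, 11, 5, -7] → max 11
[3, 11, 5, -7, -2] → max 11
[11, 5, -7, -2, 9] → max 11
[5, -7, -2, 9, -9] → max 9
[-7, -2, 9, -9, 5] → max 9
[-2, 9, -9, 5, -3] → max 9

12, 12, 11, 11, 11, 11, 11, 11, 11, 9, 9, 9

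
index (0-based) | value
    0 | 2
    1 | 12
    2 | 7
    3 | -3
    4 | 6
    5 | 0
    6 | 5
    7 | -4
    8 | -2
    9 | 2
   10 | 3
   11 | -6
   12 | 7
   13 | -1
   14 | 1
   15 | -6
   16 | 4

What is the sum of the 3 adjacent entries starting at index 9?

Elements at indices 9..11: 2, 3, -6
sum(2, 3, -6) = -1

-1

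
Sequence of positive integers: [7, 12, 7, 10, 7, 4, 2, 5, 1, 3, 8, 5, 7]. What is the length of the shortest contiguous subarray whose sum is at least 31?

4

add 7: running sum 7 < 31
add 12: running sum 19 < 31
add 7: running sum 26 < 31
end 3: [7, 12, 7, 10] sum 36, len 4
end 4: [12, 7, 10, 7] sum 36, len 4
end 5: [12, 7, 10, 7, 4] sum 40, len 5
end 6: [12, 7, 10, 7, 4, 2] sum 42, len 6
end 7: [7, 10, 7, 4, 2, 5] sum 35, len 6
end 8: [7, 10, 7, 4, 2, 5, 1] sum 36, len 7
end 9: [10, 7, 4, 2, 5, 1, 3] sum 32, len 7
end 10: [10, 7, 4, 2, 5, 1, 3, 8] sum 40, len 8
end 11: [7, 4, 2, 5, 1, 3, 8, 5] sum 35, len 8
end 12: [2, 5, 1, 3, 8, 5, 7] sum 31, len 7
Shortest qualifying length: 4.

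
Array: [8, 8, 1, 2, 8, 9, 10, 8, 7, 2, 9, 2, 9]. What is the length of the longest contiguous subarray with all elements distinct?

add 8: [8] len 1
add 8 (repeat 8, move left end past it): [8] len 1
add 1: [8, 1] len 2
add 2: [8, 1, 2] len 3
add 8 (repeat 8, move left end past it): [1, 2, 8] len 3
add 9: [1, 2, 8, 9] len 4
add 10: [1, 2, 8, 9, 10] len 5
add 8 (repeat 8, move left end past it): [9, 10, 8] len 3
add 7: [9, 10, 8, 7] len 4
add 2: [9, 10, 8, 7, 2] len 5
add 9 (repeat 9, move left end past it): [10, 8, 7, 2, 9] len 5
add 2 (repeat 2, move left end past it): [9, 2] len 2
add 9 (repeat 9, move left end past it): [2, 9] len 2
Longest all-distinct length: 5.

5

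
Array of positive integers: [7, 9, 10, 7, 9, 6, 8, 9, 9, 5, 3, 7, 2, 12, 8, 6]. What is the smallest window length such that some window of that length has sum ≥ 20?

2

add 7: running sum 7 < 20
add 9: running sum 16 < 20
end 2: [7, 9, 10] sum 26, len 3
end 3: [9, 10, 7] sum 26, len 3
end 4: [10, 7, 9] sum 26, len 3
end 5: [7, 9, 6] sum 22, len 3
end 6: [9, 6, 8] sum 23, len 3
end 7: [6, 8, 9] sum 23, len 3
end 8: [8, 9, 9] sum 26, len 3
end 9: [9, 9, 5] sum 23, len 3
end 10: [9, 9, 5, 3] sum 26, len 4
end 11: [9, 5, 3, 7] sum 24, len 4
end 12: [9, 5, 3, 7, 2] sum 26, len 5
end 13: [7, 2, 12] sum 21, len 3
end 14: [12, 8] sum 20, len 2
end 15: [12, 8, 6] sum 26, len 3
Shortest qualifying length: 2.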